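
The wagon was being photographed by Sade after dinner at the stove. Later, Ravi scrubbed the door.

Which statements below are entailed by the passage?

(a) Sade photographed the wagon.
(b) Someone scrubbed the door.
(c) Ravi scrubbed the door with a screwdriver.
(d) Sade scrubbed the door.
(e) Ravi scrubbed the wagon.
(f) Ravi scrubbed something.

(a) Not entailed — 'was photographing' is progressive on an accomplishment; it does not entail the completed 'photographed'.
(b) Entailed — generalizing the agent leaves a sub-description the original still satisfies.
(c) Not entailed — 'with a screwdriver' adds information not in the original event.
(d) Not entailed — the passage has Ravi scrubbing the door, not Sade.
(e) Not entailed — Ravi scrubbed the door, not the wagon; the wagon belongs to the photographing event.
(f) Entailed — generalizing the patient leaves a sub-description the original still satisfies.

(b), (f)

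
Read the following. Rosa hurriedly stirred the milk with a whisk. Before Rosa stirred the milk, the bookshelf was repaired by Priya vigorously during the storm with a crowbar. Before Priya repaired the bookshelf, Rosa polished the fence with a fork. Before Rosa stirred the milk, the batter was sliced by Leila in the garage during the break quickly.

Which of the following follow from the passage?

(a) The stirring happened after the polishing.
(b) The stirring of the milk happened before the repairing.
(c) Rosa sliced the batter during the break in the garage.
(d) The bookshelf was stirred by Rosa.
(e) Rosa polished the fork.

(a)

(a) Entailed — the narrative places the polishing before the stirring.
(b) Not entailed — the narrative places the repairing before the stirring, not after.
(c) Not entailed — the passage has Leila slicing the batter, not Rosa.
(d) Not entailed — Rosa stirred the milk, not the bookshelf; the bookshelf belongs to the repairing event.
(e) Not entailed — the fork is the instrument, not what was polished.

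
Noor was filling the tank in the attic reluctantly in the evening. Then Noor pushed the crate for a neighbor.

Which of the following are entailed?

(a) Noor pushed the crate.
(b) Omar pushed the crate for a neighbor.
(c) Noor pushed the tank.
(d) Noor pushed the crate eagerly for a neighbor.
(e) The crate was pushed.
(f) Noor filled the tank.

(a) Entailed — this follows by dropping conjuncts from the pushing event's description.
(b) Not entailed — the passage has Noor pushing the crate, not Omar.
(c) Not entailed — Noor pushed the crate, not the tank; the tank belongs to the filling event.
(d) Not entailed — 'eagerly' adds information not in the original event.
(e) Entailed — every conjunct here is already in the original pushing event.
(f) Not entailed — 'was filling' is progressive on an accomplishment; it does not entail the completed 'filled'.

(a), (e)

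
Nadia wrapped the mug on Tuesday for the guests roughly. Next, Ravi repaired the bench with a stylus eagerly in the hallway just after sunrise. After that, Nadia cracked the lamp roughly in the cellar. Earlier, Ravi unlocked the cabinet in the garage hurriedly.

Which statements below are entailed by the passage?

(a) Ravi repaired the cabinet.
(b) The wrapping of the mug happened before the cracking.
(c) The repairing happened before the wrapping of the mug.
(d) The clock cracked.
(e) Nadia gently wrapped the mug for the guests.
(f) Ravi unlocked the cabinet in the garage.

(b), (f)

(a) Not entailed — Ravi repaired the bench, not the cabinet; the cabinet belongs to the unlocking event.
(b) Entailed — the narrative places the wrapping before the cracking.
(c) Not entailed — the narrative places the wrapping before the repairing, not after.
(d) Not entailed — the lamp is what cracked, not the clock.
(e) Not entailed — 'gently' adds a manner not in (and inconsistent with) the original.
(f) Entailed — this follows by dropping conjuncts from the unlocking event's description.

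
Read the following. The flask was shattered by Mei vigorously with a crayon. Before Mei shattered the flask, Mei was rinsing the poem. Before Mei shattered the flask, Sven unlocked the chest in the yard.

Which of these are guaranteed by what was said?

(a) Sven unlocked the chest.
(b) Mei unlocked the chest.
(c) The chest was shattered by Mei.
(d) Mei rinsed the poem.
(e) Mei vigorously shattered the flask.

(a) Entailed — every conjunct here is already in the original unlocking event.
(b) Not entailed — the passage has Sven unlocking the chest, not Mei.
(c) Not entailed — Mei shattered the flask, not the chest; the chest belongs to the unlocking event.
(d) Entailed — 'rinse' is an activity; 'was rinsing' entails that some rinsing happened, so 'rinsed' holds.
(e) Entailed — dropping 'with a crayon' leaves a sub-description the original still satisfies.

(a), (d), (e)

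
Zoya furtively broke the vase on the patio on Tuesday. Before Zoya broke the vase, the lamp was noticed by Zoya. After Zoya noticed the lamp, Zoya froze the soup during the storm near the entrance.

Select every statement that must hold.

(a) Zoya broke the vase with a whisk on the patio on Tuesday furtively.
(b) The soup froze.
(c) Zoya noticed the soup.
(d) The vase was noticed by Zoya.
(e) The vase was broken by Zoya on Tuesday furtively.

(a) Not entailed — 'with a whisk' adds information not in the original event.
(b) Entailed — 'Zoya froze the soup' is causative; it entails the inchoative 'the soup froze'.
(c) Not entailed — Zoya noticed the lamp, not the soup; the soup belongs to the freezing event.
(d) Not entailed — Zoya noticed the lamp, not the vase; the vase belongs to the breaking event.
(e) Entailed — the original entails any weakening of itself; this just drops 'on the patio'.

(b), (e)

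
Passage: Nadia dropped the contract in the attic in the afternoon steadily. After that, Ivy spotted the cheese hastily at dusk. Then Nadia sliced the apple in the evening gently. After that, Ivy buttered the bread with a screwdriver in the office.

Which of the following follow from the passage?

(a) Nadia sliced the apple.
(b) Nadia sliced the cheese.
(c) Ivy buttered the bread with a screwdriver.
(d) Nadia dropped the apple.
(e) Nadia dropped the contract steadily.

(a) Entailed — dropping 'in the evening', 'gently' leaves a sub-description the original still satisfies.
(b) Not entailed — Nadia sliced the apple, not the cheese; the cheese belongs to the spotting event.
(c) Entailed — this follows by dropping conjuncts from the buttering event's description.
(d) Not entailed — Nadia dropped the contract, not the apple; the apple belongs to the slicing event.
(e) Entailed — dropping 'in the attic', 'in the afternoon' leaves a sub-description the original still satisfies.

(a), (c), (e)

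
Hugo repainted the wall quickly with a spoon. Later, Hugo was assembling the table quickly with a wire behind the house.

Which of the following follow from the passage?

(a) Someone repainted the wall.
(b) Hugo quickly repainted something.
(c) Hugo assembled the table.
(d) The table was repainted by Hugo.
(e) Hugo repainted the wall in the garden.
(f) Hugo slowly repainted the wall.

(a), (b)

(a) Entailed — every conjunct here is already in the original repainting event.
(b) Entailed — every conjunct here is already in the original repainting event.
(c) Not entailed — 'was assembling' is progressive on an accomplishment; it does not entail the completed 'assembled'.
(d) Not entailed — Hugo repainted the wall, not the table; the table belongs to the assembling event.
(e) Not entailed — 'in the garden' adds information not in the original event.
(f) Not entailed — 'slowly' adds a manner not in (and inconsistent with) the original.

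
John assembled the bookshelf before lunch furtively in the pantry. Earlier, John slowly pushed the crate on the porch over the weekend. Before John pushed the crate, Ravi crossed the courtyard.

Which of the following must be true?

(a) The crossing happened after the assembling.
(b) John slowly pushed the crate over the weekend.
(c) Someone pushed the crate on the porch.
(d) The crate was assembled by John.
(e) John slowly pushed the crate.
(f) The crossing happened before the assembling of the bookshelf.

(a) Not entailed — the narrative places the crossing before the assembling, not after.
(b) Entailed — every conjunct here is already in the original pushing event.
(c) Entailed — this follows by dropping conjuncts from the pushing event's description.
(d) Not entailed — John assembled the bookshelf, not the crate; the crate belongs to the pushing event.
(e) Entailed — the original entails any weakening of itself; this just drops 'on the porch', 'over the weekend'.
(f) Entailed — the narrative places the crossing before the assembling.

(b), (c), (e), (f)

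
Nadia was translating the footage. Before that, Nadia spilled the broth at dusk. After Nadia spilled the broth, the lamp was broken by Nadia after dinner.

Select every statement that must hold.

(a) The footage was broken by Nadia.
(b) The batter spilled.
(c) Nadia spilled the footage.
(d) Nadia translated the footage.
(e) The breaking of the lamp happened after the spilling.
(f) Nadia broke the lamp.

(a) Not entailed — Nadia broke the lamp, not the footage; the footage belongs to the translating event.
(b) Not entailed — the broth is what spilled, not the batter.
(c) Not entailed — Nadia spilled the broth, not the footage; the footage belongs to the translating event.
(d) Not entailed — 'was translating' is progressive on an accomplishment; it does not entail the completed 'translated'.
(e) Entailed — the narrative places the spilling before the breaking.
(f) Entailed — dropping 'after dinner' leaves a sub-description the original still satisfies.

(e), (f)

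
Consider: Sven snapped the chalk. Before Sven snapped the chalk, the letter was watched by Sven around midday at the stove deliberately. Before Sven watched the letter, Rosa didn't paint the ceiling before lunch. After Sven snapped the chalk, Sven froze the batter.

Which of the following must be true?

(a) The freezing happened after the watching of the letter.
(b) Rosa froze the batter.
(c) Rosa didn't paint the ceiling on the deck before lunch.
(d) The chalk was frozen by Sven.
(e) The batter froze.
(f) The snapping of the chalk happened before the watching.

(a) Entailed — the narrative places the watching before the freezing.
(b) Not entailed — the passage has Sven freezing the batter, not Rosa.
(c) Entailed — under negation, adding a further restriction is entailed: if no such painting event occurred, none occurred on the deck either.
(d) Not entailed — Sven froze the batter, not the chalk; the chalk belongs to the snapping event.
(e) Entailed — 'Sven froze the batter' is causative; it entails the inchoative 'the batter froze'.
(f) Not entailed — the narrative places the watching before the snapping, not after.

(a), (c), (e)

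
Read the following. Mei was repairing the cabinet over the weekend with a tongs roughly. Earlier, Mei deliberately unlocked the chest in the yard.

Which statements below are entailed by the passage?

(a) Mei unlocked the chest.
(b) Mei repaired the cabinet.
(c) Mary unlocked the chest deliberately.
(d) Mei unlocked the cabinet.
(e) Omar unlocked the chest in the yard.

(a) Entailed — this follows by dropping conjuncts from the unlocking event's description.
(b) Not entailed — 'was repairing' is progressive on an accomplishment; it does not entail the completed 'repaired'.
(c) Not entailed — the passage has Mei unlocking the chest, not Mary.
(d) Not entailed — Mei unlocked the chest, not the cabinet; the cabinet belongs to the repairing event.
(e) Not entailed — the passage has Mei unlocking the chest, not Omar.

(a)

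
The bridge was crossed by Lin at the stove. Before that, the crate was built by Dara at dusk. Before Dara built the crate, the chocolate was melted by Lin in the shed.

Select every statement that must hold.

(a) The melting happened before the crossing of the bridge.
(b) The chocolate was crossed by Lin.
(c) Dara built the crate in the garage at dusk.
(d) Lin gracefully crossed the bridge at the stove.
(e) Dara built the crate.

(a) Entailed — the narrative places the melting before the crossing.
(b) Not entailed — Lin crossed the bridge, not the chocolate; the chocolate belongs to the melting event.
(c) Not entailed — 'in the garage' adds information not in the original event.
(d) Not entailed — 'gracefully' adds information not in the original event.
(e) Entailed — the original entails any weakening of itself; this just drops 'at dusk'.

(a), (e)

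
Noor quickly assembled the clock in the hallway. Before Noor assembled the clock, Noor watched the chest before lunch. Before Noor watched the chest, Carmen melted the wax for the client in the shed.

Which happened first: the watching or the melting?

The connectives place the melting before the watching.

the melting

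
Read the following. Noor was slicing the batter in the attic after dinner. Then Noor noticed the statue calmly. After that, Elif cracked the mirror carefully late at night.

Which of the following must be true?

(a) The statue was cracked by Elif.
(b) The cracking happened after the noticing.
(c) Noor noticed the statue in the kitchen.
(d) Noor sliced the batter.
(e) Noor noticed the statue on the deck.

(b)

(a) Not entailed — Elif cracked the mirror, not the statue; the statue belongs to the noticing event.
(b) Entailed — the narrative places the noticing before the cracking.
(c) Not entailed — 'in the kitchen' adds information not in the original event.
(d) Not entailed — 'was slicing' is progressive on an accomplishment; it does not entail the completed 'sliced'.
(e) Not entailed — 'on the deck' adds information not in the original event.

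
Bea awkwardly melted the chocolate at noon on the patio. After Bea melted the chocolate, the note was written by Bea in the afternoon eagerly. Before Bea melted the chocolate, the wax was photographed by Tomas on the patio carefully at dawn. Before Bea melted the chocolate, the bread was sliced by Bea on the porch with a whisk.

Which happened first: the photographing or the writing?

The connectives place the photographing before the writing.

the photographing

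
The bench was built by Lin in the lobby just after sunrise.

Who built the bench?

Lin

'Lin' marks the agent of the building event.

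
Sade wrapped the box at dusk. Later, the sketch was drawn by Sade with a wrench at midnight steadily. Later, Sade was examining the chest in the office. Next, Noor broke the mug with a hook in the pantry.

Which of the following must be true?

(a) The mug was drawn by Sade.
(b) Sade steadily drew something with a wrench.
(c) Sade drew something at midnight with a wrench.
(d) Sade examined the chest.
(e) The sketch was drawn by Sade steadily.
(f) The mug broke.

(b), (c), (d), (e), (f)

(a) Not entailed — Sade drew the sketch, not the mug; the mug belongs to the breaking event.
(b) Entailed — the original entails any weakening of itself; this just drops 'at midnight' and generalizes the patient.
(c) Entailed — this follows by dropping conjuncts from the drawing event's description.
(d) Entailed — 'examine' is an activity; 'was examining' entails that some examining happened, so 'examined' holds.
(e) Entailed — the original entails any weakening of itself; this just drops 'with a wrench', 'at midnight'.
(f) Entailed — 'Noor broke the mug' is causative; it entails the inchoative 'the mug broke'.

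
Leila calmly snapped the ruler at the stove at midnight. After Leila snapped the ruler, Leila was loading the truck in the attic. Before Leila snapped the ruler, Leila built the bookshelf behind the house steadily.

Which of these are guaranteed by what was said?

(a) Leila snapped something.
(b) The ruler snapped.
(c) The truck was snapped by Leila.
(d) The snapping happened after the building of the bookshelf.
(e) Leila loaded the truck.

(a), (b), (d)

(a) Entailed — the original entails any weakening of itself; this just drops 'at midnight', 'calmly', 'at the stove' and generalizes the patient.
(b) Entailed — 'Leila snapped the ruler' is causative; it entails the inchoative 'the ruler snapped'.
(c) Not entailed — Leila snapped the ruler, not the truck; the truck belongs to the loading event.
(d) Entailed — the narrative places the building before the snapping.
(e) Not entailed — 'was loading' is progressive on an accomplishment; it does not entail the completed 'loaded'.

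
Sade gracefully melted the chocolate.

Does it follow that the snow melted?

no

Nothing is said about any snow; only the chocolate is affected.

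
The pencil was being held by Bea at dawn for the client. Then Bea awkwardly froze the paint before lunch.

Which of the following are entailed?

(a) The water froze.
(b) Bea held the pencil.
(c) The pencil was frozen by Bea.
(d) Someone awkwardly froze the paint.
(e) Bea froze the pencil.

(a) Not entailed — the paint is what froze, not the water.
(b) Entailed — 'hold' is an activity; 'was holding' entails that some holding happened, so 'held' holds.
(c) Not entailed — Bea froze the paint, not the pencil; the pencil belongs to the holding event.
(d) Entailed — every conjunct here is already in the original freezing event.
(e) Not entailed — Bea froze the paint, not the pencil; the pencil belongs to the holding event.

(b), (d)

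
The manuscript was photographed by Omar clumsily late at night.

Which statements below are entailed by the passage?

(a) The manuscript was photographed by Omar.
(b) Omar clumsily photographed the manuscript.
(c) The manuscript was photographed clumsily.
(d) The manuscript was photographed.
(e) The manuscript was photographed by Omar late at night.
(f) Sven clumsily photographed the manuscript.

(a) Entailed — this follows by dropping conjuncts from the photographing event's description.
(b) Entailed — every conjunct here is already in the original photographing event.
(c) Entailed — every conjunct here is already in the original photographing event.
(d) Entailed — the original entails any weakening of itself; this just drops 'late at night', 'clumsily' and generalizes the agent.
(e) Entailed — this follows by dropping conjuncts from the photographing event's description.
(f) Not entailed — the passage has Omar photographing the manuscript, not Sven.

(a), (b), (c), (d), (e)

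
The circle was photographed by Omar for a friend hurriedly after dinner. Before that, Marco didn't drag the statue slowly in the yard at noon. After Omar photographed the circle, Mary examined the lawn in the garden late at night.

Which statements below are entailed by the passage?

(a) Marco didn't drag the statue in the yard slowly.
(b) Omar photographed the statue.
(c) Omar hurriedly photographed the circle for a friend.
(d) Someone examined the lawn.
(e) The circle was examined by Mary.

(a) Not entailed — dropping 'at noon' under negation is not valid — the original leaves open that Marco dragged the statue some other way.
(b) Not entailed — Omar photographed the circle, not the statue; the statue belongs to the dragging event.
(c) Entailed — this follows by dropping conjuncts from the photographing event's description.
(d) Entailed — every conjunct here is already in the original examining event.
(e) Not entailed — Mary examined the lawn, not the circle; the circle belongs to the photographing event.

(c), (d)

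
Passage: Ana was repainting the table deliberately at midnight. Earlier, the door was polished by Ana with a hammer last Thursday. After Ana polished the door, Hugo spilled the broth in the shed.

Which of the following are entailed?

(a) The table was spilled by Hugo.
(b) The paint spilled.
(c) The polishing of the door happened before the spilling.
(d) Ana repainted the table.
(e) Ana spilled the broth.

(a) Not entailed — Hugo spilled the broth, not the table; the table belongs to the repainting event.
(b) Not entailed — the broth is what spilled, not the paint.
(c) Entailed — the narrative places the polishing before the spilling.
(d) Not entailed — 'was repainting' is progressive on an accomplishment; it does not entail the completed 'repainted'.
(e) Not entailed — the passage has Hugo spilling the broth, not Ana.

(c)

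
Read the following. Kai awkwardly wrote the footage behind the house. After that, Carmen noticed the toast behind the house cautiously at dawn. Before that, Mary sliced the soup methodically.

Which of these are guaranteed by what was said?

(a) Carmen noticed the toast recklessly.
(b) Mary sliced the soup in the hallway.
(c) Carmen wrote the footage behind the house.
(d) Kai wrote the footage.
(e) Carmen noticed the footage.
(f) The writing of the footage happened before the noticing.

(a) Not entailed — 'recklessly' adds a manner not in (and inconsistent with) the original.
(b) Not entailed — 'in the hallway' adds information not in the original event.
(c) Not entailed — the passage has Kai writing the footage, not Carmen.
(d) Entailed — dropping 'behind the house', 'awkwardly' leaves a sub-description the original still satisfies.
(e) Not entailed — Carmen noticed the toast, not the footage; the footage belongs to the writing event.
(f) Entailed — the narrative places the writing before the noticing.

(d), (f)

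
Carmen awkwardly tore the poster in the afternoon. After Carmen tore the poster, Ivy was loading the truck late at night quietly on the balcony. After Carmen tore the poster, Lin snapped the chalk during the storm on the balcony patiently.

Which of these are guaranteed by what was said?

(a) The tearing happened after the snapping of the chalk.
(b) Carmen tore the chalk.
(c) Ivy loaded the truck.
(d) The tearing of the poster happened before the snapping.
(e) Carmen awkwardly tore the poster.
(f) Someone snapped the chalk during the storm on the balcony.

(d), (e), (f)

(a) Not entailed — the narrative places the tearing before the snapping, not after.
(b) Not entailed — Carmen tore the poster, not the chalk; the chalk belongs to the snapping event.
(c) Not entailed — 'was loading' is progressive on an accomplishment; it does not entail the completed 'loaded'.
(d) Entailed — the narrative places the tearing before the snapping.
(e) Entailed — every conjunct here is already in the original tearing event.
(f) Entailed — the original entails any weakening of itself; this just drops 'patiently' and generalizes the agent.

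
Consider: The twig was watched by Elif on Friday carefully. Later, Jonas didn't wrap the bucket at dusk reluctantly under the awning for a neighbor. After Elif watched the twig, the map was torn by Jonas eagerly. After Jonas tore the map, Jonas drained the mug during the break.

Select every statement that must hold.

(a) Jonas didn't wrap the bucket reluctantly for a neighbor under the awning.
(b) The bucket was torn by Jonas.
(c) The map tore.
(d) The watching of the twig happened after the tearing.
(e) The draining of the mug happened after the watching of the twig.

(c), (e)

(a) Not entailed — dropping 'at dusk' under negation is not valid — the original leaves open that Jonas wrapped the bucket some other way.
(b) Not entailed — Jonas tore the map, not the bucket; the bucket belongs to the wrapping event.
(c) Entailed — 'Jonas tore the map' is causative; it entails the inchoative 'the map tore'.
(d) Not entailed — the narrative places the watching before the tearing, not after.
(e) Entailed — the narrative places the watching before the draining.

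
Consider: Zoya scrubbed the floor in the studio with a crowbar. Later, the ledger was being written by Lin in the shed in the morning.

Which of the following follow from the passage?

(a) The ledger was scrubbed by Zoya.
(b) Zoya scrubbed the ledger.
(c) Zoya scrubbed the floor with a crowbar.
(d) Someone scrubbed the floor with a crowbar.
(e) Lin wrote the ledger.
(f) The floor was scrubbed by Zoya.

(c), (d), (f)

(a) Not entailed — Zoya scrubbed the floor, not the ledger; the ledger belongs to the writing event.
(b) Not entailed — Zoya scrubbed the floor, not the ledger; the ledger belongs to the writing event.
(c) Entailed — this follows by dropping conjuncts from the scrubbing event's description.
(d) Entailed — dropping 'in the studio' and generalizing the agent leaves a sub-description the original still satisfies.
(e) Not entailed — 'was writing' is progressive on an accomplishment; it does not entail the completed 'wrote'.
(f) Entailed — the original entails any weakening of itself; this just drops 'with a crowbar', 'in the studio'.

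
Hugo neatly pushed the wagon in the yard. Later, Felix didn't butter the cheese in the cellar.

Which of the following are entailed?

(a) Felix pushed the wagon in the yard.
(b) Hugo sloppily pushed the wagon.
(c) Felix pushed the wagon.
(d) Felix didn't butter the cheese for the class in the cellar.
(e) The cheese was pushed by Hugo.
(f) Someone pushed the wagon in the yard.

(d), (f)

(a) Not entailed — the passage has Hugo pushing the wagon, not Felix.
(b) Not entailed — 'sloppily' adds a manner not in (and inconsistent with) the original.
(c) Not entailed — the passage has Hugo pushing the wagon, not Felix.
(d) Entailed — under negation, adding a further restriction is entailed: if no such buttering event occurred, none occurred for the class either.
(e) Not entailed — Hugo pushed the wagon, not the cheese; the cheese belongs to the buttering event.
(f) Entailed — every conjunct here is already in the original pushing event.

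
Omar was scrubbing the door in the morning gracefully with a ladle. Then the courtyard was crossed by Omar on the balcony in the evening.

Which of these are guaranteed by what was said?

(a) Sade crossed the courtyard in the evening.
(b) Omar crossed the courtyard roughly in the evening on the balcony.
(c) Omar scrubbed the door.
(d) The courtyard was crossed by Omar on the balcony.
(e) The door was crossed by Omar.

(c), (d)

(a) Not entailed — the passage has Omar crossing the courtyard, not Sade.
(b) Not entailed — 'roughly' adds information not in the original event.
(c) Entailed — 'scrub' is an activity; 'was scrubbing' entails that some scrubbing happened, so 'scrubbed' holds.
(d) Entailed — every conjunct here is already in the original crossing event.
(e) Not entailed — Omar crossed the courtyard, not the door; the door belongs to the scrubbing event.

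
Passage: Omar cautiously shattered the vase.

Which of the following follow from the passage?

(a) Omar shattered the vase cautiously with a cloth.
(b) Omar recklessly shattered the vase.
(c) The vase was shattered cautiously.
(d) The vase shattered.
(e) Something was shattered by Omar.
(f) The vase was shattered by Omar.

(a) Not entailed — 'with a cloth' adds information not in the original event.
(b) Not entailed — 'recklessly' adds a manner not in (and inconsistent with) the original.
(c) Entailed — generalizing the agent leaves a sub-description the original still satisfies.
(d) Entailed — 'Omar shattered the vase' is causative; it entails the inchoative 'the vase shattered'.
(e) Entailed — the original entails any weakening of itself; this just drops 'cautiously' and generalizes the patient.
(f) Entailed — the original entails any weakening of itself; this just drops 'cautiously'.

(c), (d), (e), (f)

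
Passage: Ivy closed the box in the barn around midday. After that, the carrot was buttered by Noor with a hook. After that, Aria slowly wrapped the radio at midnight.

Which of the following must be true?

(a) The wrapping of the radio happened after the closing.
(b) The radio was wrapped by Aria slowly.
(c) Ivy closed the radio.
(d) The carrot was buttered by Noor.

(a), (b), (d)

(a) Entailed — the narrative places the closing before the wrapping.
(b) Entailed — dropping 'at midnight' leaves a sub-description the original still satisfies.
(c) Not entailed — Ivy closed the box, not the radio; the radio belongs to the wrapping event.
(d) Entailed — every conjunct here is already in the original buttering event.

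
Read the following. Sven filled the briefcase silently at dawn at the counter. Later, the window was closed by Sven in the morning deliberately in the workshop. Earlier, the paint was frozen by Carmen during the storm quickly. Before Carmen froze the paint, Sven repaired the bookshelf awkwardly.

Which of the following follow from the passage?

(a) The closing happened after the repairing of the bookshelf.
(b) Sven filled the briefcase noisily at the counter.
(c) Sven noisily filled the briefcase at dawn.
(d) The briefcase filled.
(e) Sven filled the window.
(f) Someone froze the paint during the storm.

(a) Entailed — the narrative places the repairing before the closing.
(b) Not entailed — 'noisily' adds a manner not in (and inconsistent with) the original.
(c) Not entailed — 'noisily' adds a manner not in (and inconsistent with) the original.
(d) Entailed — 'Sven filled the briefcase' is causative; it entails the inchoative 'the briefcase filled'.
(e) Not entailed — Sven filled the briefcase, not the window; the window belongs to the closing event.
(f) Entailed — every conjunct here is already in the original freezing event.

(a), (d), (f)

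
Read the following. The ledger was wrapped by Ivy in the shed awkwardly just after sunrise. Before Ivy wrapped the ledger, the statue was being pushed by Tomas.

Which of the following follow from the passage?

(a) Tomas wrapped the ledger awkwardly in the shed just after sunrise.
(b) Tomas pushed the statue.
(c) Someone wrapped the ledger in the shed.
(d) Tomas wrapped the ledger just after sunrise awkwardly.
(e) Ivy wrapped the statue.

(a) Not entailed — the passage has Ivy wrapping the ledger, not Tomas.
(b) Entailed — 'push' is an activity; 'was pushing' entails that some pushing happened, so 'pushed' holds.
(c) Entailed — this follows by dropping conjuncts from the wrapping event's description.
(d) Not entailed — the passage has Ivy wrapping the ledger, not Tomas.
(e) Not entailed — Ivy wrapped the ledger, not the statue; the statue belongs to the pushing event.

(b), (c)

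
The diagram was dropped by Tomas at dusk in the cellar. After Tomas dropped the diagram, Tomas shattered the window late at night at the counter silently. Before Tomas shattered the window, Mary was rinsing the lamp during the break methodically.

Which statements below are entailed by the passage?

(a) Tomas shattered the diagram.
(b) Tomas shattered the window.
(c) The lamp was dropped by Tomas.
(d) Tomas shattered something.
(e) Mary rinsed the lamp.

(a) Not entailed — Tomas shattered the window, not the diagram; the diagram belongs to the dropping event.
(b) Entailed — every conjunct here is already in the original shattering event.
(c) Not entailed — Tomas dropped the diagram, not the lamp; the lamp belongs to the rinsing event.
(d) Entailed — dropping 'silently', 'late at night', 'at the counter' and generalizing the patient leaves a sub-description the original still satisfies.
(e) Entailed — 'rinse' is an activity; 'was rinsing' entails that some rinsing happened, so 'rinsed' holds.

(b), (d), (e)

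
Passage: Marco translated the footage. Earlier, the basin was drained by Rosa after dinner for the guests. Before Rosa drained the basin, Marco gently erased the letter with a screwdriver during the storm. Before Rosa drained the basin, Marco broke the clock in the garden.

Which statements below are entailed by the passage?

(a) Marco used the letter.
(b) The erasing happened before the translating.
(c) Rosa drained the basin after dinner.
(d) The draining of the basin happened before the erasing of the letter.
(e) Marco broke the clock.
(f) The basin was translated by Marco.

(a) Not entailed — the letter is the patient, not an instrument — Marco used a screwdriver.
(b) Entailed — the narrative places the erasing before the translating.
(c) Entailed — dropping 'for the guests' leaves a sub-description the original still satisfies.
(d) Not entailed — the narrative places the erasing before the draining, not after.
(e) Entailed — dropping 'in the garden' leaves a sub-description the original still satisfies.
(f) Not entailed — Marco translated the footage, not the basin; the basin belongs to the draining event.

(b), (c), (e)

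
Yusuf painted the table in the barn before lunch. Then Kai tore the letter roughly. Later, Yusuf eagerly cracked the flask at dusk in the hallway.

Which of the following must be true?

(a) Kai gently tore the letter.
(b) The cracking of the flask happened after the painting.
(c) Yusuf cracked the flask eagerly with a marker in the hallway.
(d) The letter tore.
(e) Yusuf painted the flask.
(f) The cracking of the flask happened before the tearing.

(a) Not entailed — 'gently' adds a manner not in (and inconsistent with) the original.
(b) Entailed — the narrative places the painting before the cracking.
(c) Not entailed — 'with a marker' adds information not in the original event.
(d) Entailed — 'Kai tore the letter' is causative; it entails the inchoative 'the letter tore'.
(e) Not entailed — Yusuf painted the table, not the flask; the flask belongs to the cracking event.
(f) Not entailed — the narrative places the tearing before the cracking, not after.

(b), (d)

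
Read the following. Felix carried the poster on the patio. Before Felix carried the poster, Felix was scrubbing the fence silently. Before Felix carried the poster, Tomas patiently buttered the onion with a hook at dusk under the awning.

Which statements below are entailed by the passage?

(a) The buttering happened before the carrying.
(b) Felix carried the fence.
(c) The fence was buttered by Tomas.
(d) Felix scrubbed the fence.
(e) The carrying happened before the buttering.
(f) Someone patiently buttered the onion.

(a) Entailed — the narrative places the buttering before the carrying.
(b) Not entailed — Felix carried the poster, not the fence; the fence belongs to the scrubbing event.
(c) Not entailed — Tomas buttered the onion, not the fence; the fence belongs to the scrubbing event.
(d) Entailed — 'scrub' is an activity; 'was scrubbing' entails that some scrubbing happened, so 'scrubbed' holds.
(e) Not entailed — the narrative places the buttering before the carrying, not after.
(f) Entailed — dropping 'under the awning', 'with a hook', 'at dusk' and generalizing the agent leaves a sub-description the original still satisfies.

(a), (d), (f)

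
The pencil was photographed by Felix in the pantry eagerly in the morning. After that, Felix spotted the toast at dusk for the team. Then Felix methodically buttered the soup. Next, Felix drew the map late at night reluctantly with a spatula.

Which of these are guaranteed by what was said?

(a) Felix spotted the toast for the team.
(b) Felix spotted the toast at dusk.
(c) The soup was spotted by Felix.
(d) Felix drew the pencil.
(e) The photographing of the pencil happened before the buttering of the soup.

(a), (b), (e)

(a) Entailed — dropping 'at dusk' leaves a sub-description the original still satisfies.
(b) Entailed — the original entails any weakening of itself; this just drops 'for the team'.
(c) Not entailed — Felix spotted the toast, not the soup; the soup belongs to the buttering event.
(d) Not entailed — Felix drew the map, not the pencil; the pencil belongs to the photographing event.
(e) Entailed — the narrative places the photographing before the buttering.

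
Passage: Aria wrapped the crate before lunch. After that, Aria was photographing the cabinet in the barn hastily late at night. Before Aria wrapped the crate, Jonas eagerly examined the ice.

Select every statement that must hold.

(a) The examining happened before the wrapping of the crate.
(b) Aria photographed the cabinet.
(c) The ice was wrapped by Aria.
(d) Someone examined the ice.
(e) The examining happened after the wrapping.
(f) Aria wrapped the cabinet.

(a) Entailed — the narrative places the examining before the wrapping.
(b) Not entailed — 'was photographing' is progressive on an accomplishment; it does not entail the completed 'photographed'.
(c) Not entailed — Aria wrapped the crate, not the ice; the ice belongs to the examining event.
(d) Entailed — this follows by dropping conjuncts from the examining event's description.
(e) Not entailed — the narrative places the examining before the wrapping, not after.
(f) Not entailed — Aria wrapped the crate, not the cabinet; the cabinet belongs to the photographing event.

(a), (d)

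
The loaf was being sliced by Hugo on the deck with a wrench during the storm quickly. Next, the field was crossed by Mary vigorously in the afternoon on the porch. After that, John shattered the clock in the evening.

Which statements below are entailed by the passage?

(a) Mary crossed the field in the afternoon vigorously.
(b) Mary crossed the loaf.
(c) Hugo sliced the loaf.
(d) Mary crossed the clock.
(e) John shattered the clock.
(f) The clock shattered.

(a) Entailed — every conjunct here is already in the original crossing event.
(b) Not entailed — Mary crossed the field, not the loaf; the loaf belongs to the slicing event.
(c) Not entailed — 'was slicing' is progressive on an accomplishment; it does not entail the completed 'sliced'.
(d) Not entailed — Mary crossed the field, not the clock; the clock belongs to the shattering event.
(e) Entailed — the original entails any weakening of itself; this just drops 'in the evening'.
(f) Entailed — 'John shattered the clock' is causative; it entails the inchoative 'the clock shattered'.

(a), (e), (f)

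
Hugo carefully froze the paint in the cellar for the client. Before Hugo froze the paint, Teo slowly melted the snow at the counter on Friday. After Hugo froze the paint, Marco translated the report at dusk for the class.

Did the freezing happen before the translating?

yes

The narrative orders the freezing before the translating.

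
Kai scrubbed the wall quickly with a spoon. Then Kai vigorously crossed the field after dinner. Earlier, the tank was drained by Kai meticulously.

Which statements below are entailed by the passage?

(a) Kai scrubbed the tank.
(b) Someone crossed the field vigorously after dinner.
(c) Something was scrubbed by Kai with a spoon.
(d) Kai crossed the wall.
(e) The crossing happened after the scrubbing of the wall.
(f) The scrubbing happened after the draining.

(b), (c), (e)

(a) Not entailed — Kai scrubbed the wall, not the tank; the tank belongs to the draining event.
(b) Entailed — this follows by dropping conjuncts from the crossing event's description.
(c) Entailed — this follows by dropping conjuncts from the scrubbing event's description.
(d) Not entailed — Kai crossed the field, not the wall; the wall belongs to the scrubbing event.
(e) Entailed — the narrative places the scrubbing before the crossing.
(f) Not entailed — the narrative doesn't order the draining relative to the scrubbing.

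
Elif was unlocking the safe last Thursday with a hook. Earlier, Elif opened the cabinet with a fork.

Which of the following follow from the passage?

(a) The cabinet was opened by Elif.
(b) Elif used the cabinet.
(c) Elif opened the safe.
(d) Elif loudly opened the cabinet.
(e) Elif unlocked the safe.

(a)

(a) Entailed — every conjunct here is already in the original opening event.
(b) Not entailed — the cabinet is the patient, not an instrument — Elif used a fork.
(c) Not entailed — Elif opened the cabinet, not the safe; the safe belongs to the unlocking event.
(d) Not entailed — 'loudly' adds information not in the original event.
(e) Not entailed — 'was unlocking' is progressive on an accomplishment; it does not entail the completed 'unlocked'.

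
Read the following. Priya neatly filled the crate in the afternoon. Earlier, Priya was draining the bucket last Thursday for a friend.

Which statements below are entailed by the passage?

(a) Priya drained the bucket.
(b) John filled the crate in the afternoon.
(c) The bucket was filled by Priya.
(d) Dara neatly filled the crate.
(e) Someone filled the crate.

(e)

(a) Not entailed — 'was draining' is progressive on an accomplishment; it does not entail the completed 'drained'.
(b) Not entailed — the passage has Priya filling the crate, not John.
(c) Not entailed — Priya filled the crate, not the bucket; the bucket belongs to the draining event.
(d) Not entailed — the passage has Priya filling the crate, not Dara.
(e) Entailed — dropping 'in the afternoon', 'neatly' and generalizing the agent leaves a sub-description the original still satisfies.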